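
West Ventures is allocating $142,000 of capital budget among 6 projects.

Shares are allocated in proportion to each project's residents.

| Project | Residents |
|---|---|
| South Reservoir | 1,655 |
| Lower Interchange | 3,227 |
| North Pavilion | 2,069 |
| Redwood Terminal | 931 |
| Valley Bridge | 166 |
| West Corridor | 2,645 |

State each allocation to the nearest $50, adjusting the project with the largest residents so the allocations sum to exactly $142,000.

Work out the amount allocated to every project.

South Reservoir: $22,000 · Lower Interchange: $42,850 · North Pavilion: $27,500 · Redwood Terminal: $12,350 · Valley Bridge: $2,200 · West Corridor: $35,100

Total residents = 1,655 + 3,227 + 2,069 + 931 + 166 + 2,645 = 10,693.
Pro-rata amounts: South Reservoir 21,977.93; Lower Interchange 42,853.64; North Pavilion 27,475.73; Redwood Terminal 12,363.42; Valley Bridge 2,204.43; West Corridor 35,124.85.
Rounded to nearest $50: South Reservoir $22,000; Lower Interchange $42,850; North Pavilion $27,500; Redwood Terminal $12,350; Valley Bridge $2,200; West Corridor $35,100. Sum = $142,000.
Rounded total matches; no reconciliation needed.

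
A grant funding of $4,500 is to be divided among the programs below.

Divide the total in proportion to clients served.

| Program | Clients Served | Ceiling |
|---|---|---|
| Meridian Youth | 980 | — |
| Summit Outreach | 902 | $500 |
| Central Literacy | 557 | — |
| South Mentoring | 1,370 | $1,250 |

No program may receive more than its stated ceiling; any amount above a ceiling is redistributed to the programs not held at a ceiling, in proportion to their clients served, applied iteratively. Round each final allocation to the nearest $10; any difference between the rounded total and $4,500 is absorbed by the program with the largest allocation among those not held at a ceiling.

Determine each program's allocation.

Combined clients served = 3,809.
Pro-rata shares before constraints: Meridian Youth 1,157.78; Summit Outreach 1,065.63; Central Literacy 658.05; South Mentoring 1,618.54.
Held at cap: Summit Outreach ($500), South Mentoring ($1,250); remaining pool $2,750 reallocated over remaining clients served 1,537.
Shares after redistribution: Meridian Youth 1,753.42 → $1,750; Central Literacy 996.58 → $1,000.

Meridian Youth: $1,750 · Summit Outreach: $500 · Central Literacy: $1,000 · South Mentoring: $1,250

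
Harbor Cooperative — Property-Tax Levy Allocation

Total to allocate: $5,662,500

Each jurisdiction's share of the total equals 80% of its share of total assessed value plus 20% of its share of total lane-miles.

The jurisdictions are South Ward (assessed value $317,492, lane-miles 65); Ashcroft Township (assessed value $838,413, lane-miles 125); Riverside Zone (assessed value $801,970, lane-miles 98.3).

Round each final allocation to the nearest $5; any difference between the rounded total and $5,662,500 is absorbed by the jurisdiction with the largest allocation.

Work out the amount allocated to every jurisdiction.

South Ward: $989,925 | Ashcroft Township: $2,430,890 | Riverside Zone: $2,241,685

Assessed value total 1,957,875; lane-miles total 288.3.
Composite weights (80% assessed value + 20% lane-miles): South Ward 0.1748; Ashcroft Township 0.4293; Riverside Zone 0.3959.
Unrounded shares: South Ward 989,924.70; Ashcroft Township 2,430,888.80; Riverside Zone 2,241,686.49.
After rounding ($5): South Ward $989,925; Ashcroft Township $2,430,890; Riverside Zone $2,241,685. Sum = $5,662,500.
Rounded total matches; no reconciliation needed.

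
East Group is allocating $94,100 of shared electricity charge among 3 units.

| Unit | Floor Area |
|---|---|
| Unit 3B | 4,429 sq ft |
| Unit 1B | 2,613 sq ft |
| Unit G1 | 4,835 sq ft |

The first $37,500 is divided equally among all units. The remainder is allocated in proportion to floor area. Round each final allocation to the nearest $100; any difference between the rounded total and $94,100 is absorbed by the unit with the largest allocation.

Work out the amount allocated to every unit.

$37,500 shared equally gives $12,500 per unit.
Remainder $56,600 by floor area (total 11,877): Unit 3B 21,106.46 → $21,100; Unit 1B 12,452.29 → $12,500; Unit G1 23,041.26 → $23,000.
Totals: Unit 3B $12,500 + $21,100 = $33,600; Unit 1B $12,500 + $12,500 = $25,000; Unit G1 $12,500 + $23,000 = $35,500.

Unit 3B: $33,600 | Unit 1B: $25,000 | Unit G1: $35,500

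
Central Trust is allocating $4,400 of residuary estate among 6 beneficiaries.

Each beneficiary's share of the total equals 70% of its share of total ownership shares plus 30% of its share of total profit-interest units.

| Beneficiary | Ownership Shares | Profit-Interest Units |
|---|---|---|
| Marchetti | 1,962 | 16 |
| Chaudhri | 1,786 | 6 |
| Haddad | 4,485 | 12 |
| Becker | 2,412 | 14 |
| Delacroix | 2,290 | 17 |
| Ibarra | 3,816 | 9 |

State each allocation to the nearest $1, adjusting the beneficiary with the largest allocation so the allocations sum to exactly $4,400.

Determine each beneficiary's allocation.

Marchetti: $646; Chaudhri: $435; Haddad: $1,040; Becker: $693; Delacroix: $724; Ibarra: $862

Totals — ownership shares 16,751, profit-interest units 74.
Blended shares (70% ownership shares + 30% profit-interest units): Marchetti 0.1469; Chaudhri 0.0990; Haddad 0.2361; Becker 0.1576; Delacroix 0.1646; Ibarra 0.1960.
Pro-rata amounts: Marchetti 646.16; Chaudhri 435.42; Haddad 1,038.71; Becker 693.22; Delacroix 724.30; Ibarra 862.19.
At nearest $1: Marchetti $646; Chaudhri $435; Haddad $1,039; Becker $693; Delacroix $724; Ibarra $862. Sum = $4,399.
Difference $4,400 − $4,399 = +$1 applied to largest allocation (Haddad): Haddad becomes $1,040.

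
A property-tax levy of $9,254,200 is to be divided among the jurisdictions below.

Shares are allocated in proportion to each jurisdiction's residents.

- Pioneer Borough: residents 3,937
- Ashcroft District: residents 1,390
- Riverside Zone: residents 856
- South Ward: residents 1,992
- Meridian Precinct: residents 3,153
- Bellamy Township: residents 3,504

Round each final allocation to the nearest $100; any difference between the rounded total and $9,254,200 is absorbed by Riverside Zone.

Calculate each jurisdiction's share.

Pioneer Borough: $2,456,400; Ashcroft District: $867,300; Riverside Zone: $534,000; South Ward: $1,242,900; Meridian Precinct: $1,967,300; Bellamy Township: $2,186,300

Combined residents = 14,832.
Pro-rata amounts: Pioneer Borough 3,937/14,832 × $9,254,200 = 2,456,431.05; Ashcroft District 1,390/14,832 × $9,254,200 = 867,269.28; Riverside Zone 856/14,832 × $9,254,200 = 534,088.13; South Ward 1,992/14,832 × $9,254,200 = 1,242,877.99; Meridian Precinct 3,153/14,832 × $9,254,200 = 1,967,266.22; Bellamy Township 3,504/14,832 × $9,254,200 = 2,186,267.31.
Rounded to nearest $100: Pioneer Borough $2,456,400; Ashcroft District $867,300; Riverside Zone $534,100; South Ward $1,242,900; Meridian Precinct $1,967,300; Bellamy Township $2,186,300. Sum = $9,254,300.
Difference $9,254,200 − $9,254,300 = −$100 applied to Riverside Zone: Riverside Zone becomes $534,000.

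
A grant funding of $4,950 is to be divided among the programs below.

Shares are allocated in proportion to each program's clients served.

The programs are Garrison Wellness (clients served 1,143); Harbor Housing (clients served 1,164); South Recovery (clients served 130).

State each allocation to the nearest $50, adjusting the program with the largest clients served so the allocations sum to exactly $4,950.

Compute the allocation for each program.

Total clients served = 2,437.
Unrounded shares: Garrison Wellness 1,143/2,437 × $4,950 = 2,321.65; Harbor Housing 1,164/2,437 × $4,950 = 2,364.30; South Recovery 130/2,437 × $4,950 = 264.05.
After rounding ($50): Garrison Wellness $2,300; Harbor Housing $2,350; South Recovery $250. Sum = $4,900.
Difference $4,950 − $4,900 = +$50 applied to largest clients served (Harbor Housing): Harbor Housing becomes $2,400.

Garrison Wellness: $2,300 · Harbor Housing: $2,400 · South Recovery: $250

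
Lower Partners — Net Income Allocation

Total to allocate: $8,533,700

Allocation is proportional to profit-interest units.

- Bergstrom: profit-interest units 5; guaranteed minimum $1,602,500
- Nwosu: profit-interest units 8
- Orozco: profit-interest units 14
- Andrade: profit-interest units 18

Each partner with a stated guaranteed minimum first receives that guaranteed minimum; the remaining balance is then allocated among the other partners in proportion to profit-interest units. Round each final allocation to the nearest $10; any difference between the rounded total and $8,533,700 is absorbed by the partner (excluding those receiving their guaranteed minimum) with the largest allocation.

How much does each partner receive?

Bergstrom: $1,602,500 · Nwosu: $1,386,240 · Orozco: $2,425,920 · Andrade: $3,119,040

Fund the minimums — Bergstrom $1,602,500. Remaining pool $6,931,200.
Remaining pool split over remaining profit-interest units 40: Nwosu 1,386,240.00 → $1,386,240; Orozco 2,425,920.00 → $2,425,920; Andrade 3,119,040.00 → $3,119,040.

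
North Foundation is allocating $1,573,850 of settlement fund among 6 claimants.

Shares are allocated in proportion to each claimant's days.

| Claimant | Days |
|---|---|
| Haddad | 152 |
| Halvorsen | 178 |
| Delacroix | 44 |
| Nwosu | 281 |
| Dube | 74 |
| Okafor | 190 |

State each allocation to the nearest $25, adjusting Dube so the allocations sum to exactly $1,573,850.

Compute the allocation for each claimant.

Haddad: $260,300 | Halvorsen: $304,825 | Delacroix: $75,350 | Nwosu: $481,225 | Dube: $126,750 | Okafor: $325,400

Combined days = 919.
Unrounded shares: Haddad 152/919 × $1,573,850 = 260,310.34; Halvorsen 178/919 × $1,573,850 = 304,837.11; Delacroix 44/919 × $1,573,850 = 75,352.99; Nwosu 281/919 × $1,573,850 = 481,231.61; Dube 74/919 × $1,573,850 = 126,730.03; Okafor 190/919 × $1,573,850 = 325,387.92.
At nearest $25: Haddad $260,300; Halvorsen $304,825; Delacroix $75,350; Nwosu $481,225; Dube $126,725; Okafor $325,400. Sum = $1,573,825.
Difference $1,573,850 − $1,573,825 = +$25 applied to Dube: Dube becomes $126,750.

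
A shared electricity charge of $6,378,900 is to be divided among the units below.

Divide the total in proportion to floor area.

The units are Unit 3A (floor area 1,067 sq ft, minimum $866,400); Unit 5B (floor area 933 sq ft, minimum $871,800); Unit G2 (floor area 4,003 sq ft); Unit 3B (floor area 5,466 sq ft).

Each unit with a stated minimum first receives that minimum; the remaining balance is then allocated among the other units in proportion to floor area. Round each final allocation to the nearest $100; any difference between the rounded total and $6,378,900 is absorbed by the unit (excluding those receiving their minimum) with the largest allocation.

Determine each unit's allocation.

Fund the minimums — Unit 3A $866,400; Unit 5B $871,800. Residual $4,640,700.
Residual split over remaining floor area 9,469: Unit G2 1,961,846.25 → $1,961,800; Unit 3B 2,678,853.75 → $2,678,900.

Unit 3A: $866,400; Unit 5B: $871,800; Unit G2: $1,961,800; Unit 3B: $2,678,900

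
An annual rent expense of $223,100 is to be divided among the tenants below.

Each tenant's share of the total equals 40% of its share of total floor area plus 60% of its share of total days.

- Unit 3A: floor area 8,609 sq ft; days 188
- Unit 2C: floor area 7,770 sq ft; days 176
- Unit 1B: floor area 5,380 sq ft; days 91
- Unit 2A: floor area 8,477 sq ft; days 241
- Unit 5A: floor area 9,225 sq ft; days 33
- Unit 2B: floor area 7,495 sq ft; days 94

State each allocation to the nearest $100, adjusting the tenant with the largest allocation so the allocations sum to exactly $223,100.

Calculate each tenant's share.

Floor area total 46,956; days total 823.
Combined weights (40% floor area + 60% days): Unit 3A 0.2104; Unit 2C 0.1945; Unit 1B 0.1122; Unit 2A 0.2479; Unit 5A 0.1026; Unit 2B 0.1324.
Proportional shares: Unit 3A 46,939.41; Unit 2C 43,393.10; Unit 1B 25,025.75; Unit 2A 55,308.93; Unit 5A 22,899.55; Unit 2B 29,533.26.
After rounding ($100): Unit 3A $46,900; Unit 2C $43,400; Unit 1B $25,000; Unit 2A $55,300; Unit 5A $22,900; Unit 2B $29,500. Sum = $223,000.
Difference $223,100 − $223,000 = +$100 applied to largest allocation (Unit 2A): Unit 2A becomes $55,400.

Unit 3A: $46,900; Unit 2C: $43,400; Unit 1B: $25,000; Unit 2A: $55,400; Unit 5A: $22,900; Unit 2B: $29,500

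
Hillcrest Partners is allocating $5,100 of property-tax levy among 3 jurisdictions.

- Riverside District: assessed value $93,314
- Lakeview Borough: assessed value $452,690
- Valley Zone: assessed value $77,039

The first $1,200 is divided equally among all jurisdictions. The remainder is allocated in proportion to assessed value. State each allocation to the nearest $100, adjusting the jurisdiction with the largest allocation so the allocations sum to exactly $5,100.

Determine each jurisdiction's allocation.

Riverside District: $1,000 | Lakeview Borough: $3,200 | Valley Zone: $900

Equal tier: $1,200 ÷ 3 = $400 apiece.
Remainder $3,900 by assessed value (total 623,043): Riverside District 584.11 → $600; Lakeview Borough 2,833.66 → $2,800; Valley Zone 482.23 → $500.
Totals: Riverside District $400 + $600 = $1,000; Lakeview Borough $400 + $2,800 = $3,200; Valley Zone $400 + $500 = $900.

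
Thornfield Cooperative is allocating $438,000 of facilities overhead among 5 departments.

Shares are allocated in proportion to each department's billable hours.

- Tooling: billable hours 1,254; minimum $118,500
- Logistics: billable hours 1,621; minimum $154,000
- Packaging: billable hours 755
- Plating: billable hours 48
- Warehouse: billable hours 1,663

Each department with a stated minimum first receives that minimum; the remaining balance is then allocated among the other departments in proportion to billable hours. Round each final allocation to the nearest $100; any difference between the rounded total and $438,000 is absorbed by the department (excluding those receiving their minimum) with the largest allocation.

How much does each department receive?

Fund the minimums — Tooling $118,500; Logistics $154,000. Remaining pool $165,500.
Remaining pool split over remaining billable hours 2,466: Packaging 50,670.11 → $50,700; Plating 3,221.41 → $3,200; Warehouse 111,608.48 → $111,600.

Tooling: $118,500; Logistics: $154,000; Packaging: $50,700; Plating: $3,200; Warehouse: $111,600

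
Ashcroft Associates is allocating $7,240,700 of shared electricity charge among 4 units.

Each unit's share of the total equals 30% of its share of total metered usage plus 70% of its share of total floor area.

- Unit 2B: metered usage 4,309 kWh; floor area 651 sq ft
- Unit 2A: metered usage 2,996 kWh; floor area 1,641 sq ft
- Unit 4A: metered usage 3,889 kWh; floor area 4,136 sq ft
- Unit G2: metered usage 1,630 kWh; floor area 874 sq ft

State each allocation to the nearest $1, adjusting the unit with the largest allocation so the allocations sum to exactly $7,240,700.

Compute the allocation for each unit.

Totals — metered usage 12,824, floor area 7,302.
Composite weights (30% metered usage + 70% floor area): Unit 2B 0.1632; Unit 2A 0.2274; Unit 4A 0.4875; Unit G2 0.1219.
Proportional shares: Unit 2B 1,181,760.01; Unit 2A 1,646,538.08; Unit 4A 3,529,638.26; Unit G2 882,763.64.
After rounding ($1): Unit 2B $1,181,760; Unit 2A $1,646,538; Unit 4A $3,529,638; Unit G2 $882,764. Sum = $7,240,700.
Sum already equals the total — no adjustment.

Unit 2B: $1,181,760 | Unit 2A: $1,646,538 | Unit 4A: $3,529,638 | Unit G2: $882,764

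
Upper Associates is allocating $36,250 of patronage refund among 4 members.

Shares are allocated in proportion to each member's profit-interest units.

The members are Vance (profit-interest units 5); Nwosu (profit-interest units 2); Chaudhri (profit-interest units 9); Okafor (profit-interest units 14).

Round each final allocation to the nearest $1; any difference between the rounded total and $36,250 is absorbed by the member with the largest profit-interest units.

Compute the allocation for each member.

Vance: $6,042 | Nwosu: $2,417 | Chaudhri: $10,875 | Okafor: $16,916

Profit-interest units total: 30.
Raw shares: Vance 5/30 × $36,250 = 6,041.67; Nwosu 2/30 × $36,250 = 2,416.67; Chaudhri 9/30 × $36,250 = 10,875.00; Okafor 14/30 × $36,250 = 16,916.67.
At nearest $1: Vance $6,042; Nwosu $2,417; Chaudhri $10,875; Okafor $16,917. Sum = $36,251.
Difference $36,250 − $36,251 = −$1 applied to largest profit-interest units (Okafor): Okafor becomes $16,916.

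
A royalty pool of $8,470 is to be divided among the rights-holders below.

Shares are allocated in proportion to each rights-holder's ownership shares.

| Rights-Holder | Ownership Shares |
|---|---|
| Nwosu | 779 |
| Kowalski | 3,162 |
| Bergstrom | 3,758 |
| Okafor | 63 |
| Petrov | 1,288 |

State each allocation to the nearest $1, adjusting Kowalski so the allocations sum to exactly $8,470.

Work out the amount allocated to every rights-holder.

Nwosu: $729 · Kowalski: $2,960 · Bergstrom: $3,517 · Okafor: $59 · Petrov: $1,205

Combined ownership shares = 9,050.
Raw shares: Nwosu 779/9,050 × $8,470 = 729.08; Kowalski 3,162/9,050 × $8,470 = 2,959.35; Bergstrom 3,758/9,050 × $8,470 = 3,517.16; Okafor 63/9,050 × $8,470 = 58.96; Petrov 1,288/9,050 × $8,470 = 1,205.45.
Rounded to nearest $1: Nwosu $729; Kowalski $2,959; Bergstrom $3,517; Okafor $59; Petrov $1,205. Sum = $8,469.
Difference $8,470 − $8,469 = +$1 applied to Kowalski: Kowalski becomes $2,960.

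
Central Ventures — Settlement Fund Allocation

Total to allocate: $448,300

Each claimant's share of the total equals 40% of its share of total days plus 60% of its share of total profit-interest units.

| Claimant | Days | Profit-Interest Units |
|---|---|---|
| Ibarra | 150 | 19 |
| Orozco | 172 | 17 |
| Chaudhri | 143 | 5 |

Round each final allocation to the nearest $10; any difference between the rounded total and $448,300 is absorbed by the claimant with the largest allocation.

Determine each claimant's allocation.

Totals — days 465, profit-interest units 41.
Composite weights (40% days + 60% profit-interest units): Ibarra 0.4071; Orozco 0.3967; Chaudhri 0.1962.
Proportional shares: Ibarra 182,494.43; Orozco 177,857.41; Chaudhri 87,948.16.
After rounding ($10): Ibarra $182,490; Orozco $177,860; Chaudhri $87,950. Sum = $448,300.
Sum already equals the total — no adjustment.

Ibarra: $182,490; Orozco: $177,860; Chaudhri: $87,950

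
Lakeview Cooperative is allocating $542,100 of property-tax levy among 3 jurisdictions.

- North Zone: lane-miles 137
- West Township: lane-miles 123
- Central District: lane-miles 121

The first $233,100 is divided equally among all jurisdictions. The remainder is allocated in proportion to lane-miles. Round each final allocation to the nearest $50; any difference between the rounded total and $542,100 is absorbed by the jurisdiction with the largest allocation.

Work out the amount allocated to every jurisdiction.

Equal tier: $233,100 ÷ 3 = $77,700 apiece.
Remainder $309,000 by lane-miles (total 381): North Zone 111,110.24 → $111,100; West Township 99,755.91 → $99,750; Central District 98,133.86 → $98,150.
Totals: North Zone $77,700 + $111,100 = $188,800; West Township $77,700 + $99,750 = $177,450; Central District $77,700 + $98,150 = $175,850.

North Zone: $188,800 · West Township: $177,450 · Central District: $175,850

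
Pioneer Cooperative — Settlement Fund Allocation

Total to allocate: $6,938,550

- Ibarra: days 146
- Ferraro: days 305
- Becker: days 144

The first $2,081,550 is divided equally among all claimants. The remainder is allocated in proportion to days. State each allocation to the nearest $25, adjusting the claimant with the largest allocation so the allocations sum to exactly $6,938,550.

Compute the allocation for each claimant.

Ibarra: $1,885,650; Ferraro: $3,183,575; Becker: $1,869,325

$2,081,550 shared equally gives $693,850 per claimant.
Remainder $4,857,000 by days (total 595): Ibarra 1,191,801.68 → $1,191,800; Ferraro 2,489,722.69 → $2,489,725; Becker 1,175,475.63 → $1,175,475.
Totals: Ibarra $693,850 + $1,191,800 = $1,885,650; Ferraro $693,850 + $2,489,725 = $3,183,575; Becker $693,850 + $1,175,475 = $1,869,325.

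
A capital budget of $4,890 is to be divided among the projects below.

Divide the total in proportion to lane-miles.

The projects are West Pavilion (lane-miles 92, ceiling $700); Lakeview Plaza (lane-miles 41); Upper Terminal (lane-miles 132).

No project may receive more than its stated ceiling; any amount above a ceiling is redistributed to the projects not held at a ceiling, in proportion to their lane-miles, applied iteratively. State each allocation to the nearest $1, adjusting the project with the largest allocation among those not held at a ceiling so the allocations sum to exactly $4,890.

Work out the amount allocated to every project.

Combined lane-miles = 265.
Unconstrained shares: West Pavilion 1,697.66; Lakeview Plaza 756.57; Upper Terminal 2,435.77.
Capped: West Pavilion ($700); remaining pool $4,190 reallocated over remaining lane-miles 173.
Remaining shares: Lakeview Plaza 993.01 → $993; Upper Terminal 3,196.99 → $3,197.

West Pavilion: $700 · Lakeview Plaza: $993 · Upper Terminal: $3,197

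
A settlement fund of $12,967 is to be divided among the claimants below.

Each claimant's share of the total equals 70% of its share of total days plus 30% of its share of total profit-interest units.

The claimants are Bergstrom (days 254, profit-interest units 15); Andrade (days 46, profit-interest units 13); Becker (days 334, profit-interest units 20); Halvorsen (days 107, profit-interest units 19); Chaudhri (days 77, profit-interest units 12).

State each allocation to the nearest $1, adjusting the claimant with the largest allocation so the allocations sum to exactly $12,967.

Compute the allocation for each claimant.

Bergstrom: $3,557 | Andrade: $1,151 | Becker: $4,691 | Halvorsen: $2,123 | Chaudhri: $1,445

Days total 818; profit-interest units total 79.
Combined weights (70% days + 30% profit-interest units): Bergstrom 0.2743; Andrade 0.0887; Becker 0.3618; Halvorsen 0.1637; Chaudhri 0.1115.
Pro-rata amounts: Bergstrom 3,557.13; Andrade 1,150.58; Becker 4,691.05; Halvorsen 2,122.91; Chaudhri 1,445.33.
At nearest $1: Bergstrom $3,557; Andrade $1,151; Becker $4,691; Halvorsen $2,123; Chaudhri $1,445. Sum = $12,967.
No rounding difference to absorb.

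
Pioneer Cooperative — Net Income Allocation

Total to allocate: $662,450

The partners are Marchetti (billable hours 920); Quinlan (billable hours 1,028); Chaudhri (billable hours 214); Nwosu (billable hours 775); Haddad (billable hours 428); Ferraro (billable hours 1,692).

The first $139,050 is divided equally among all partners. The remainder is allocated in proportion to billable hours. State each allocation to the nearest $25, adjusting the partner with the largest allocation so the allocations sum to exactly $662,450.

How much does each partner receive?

$139,050 shared equally gives $23,175 per partner.
Remainder $523,400 by billable hours (total 5,057): Marchetti 95,220.09 → $95,225; Quinlan 106,398.10 → $106,400; Chaudhri 22,149.02 → $22,150; Nwosu 80,212.58 → $80,225; Haddad 44,298.04 → $44,300; Ferraro 175,122.17 → $175,125.
Rounding difference −$25 on remainder applied to Ferraro.
Totals: Marchetti $23,175 + $95,225 = $118,400; Quinlan $23,175 + $106,400 = $129,575; Chaudhri $23,175 + $22,150 = $45,325; Nwosu $23,175 + $80,225 = $103,400; Haddad $23,175 + $44,300 = $67,475; Ferraro $23,175 + $175,100 = $198,275.

Marchetti: $118,400 · Quinlan: $129,575 · Chaudhri: $45,325 · Nwosu: $103,400 · Haddad: $67,475 · Ferraro: $198,275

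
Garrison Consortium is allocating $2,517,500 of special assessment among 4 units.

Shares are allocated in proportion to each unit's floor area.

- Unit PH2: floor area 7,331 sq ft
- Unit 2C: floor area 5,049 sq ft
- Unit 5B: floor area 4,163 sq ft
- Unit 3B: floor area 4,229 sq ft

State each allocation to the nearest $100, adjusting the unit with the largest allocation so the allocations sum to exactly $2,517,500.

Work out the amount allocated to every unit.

Combined floor area = 20,772.
Pro-rata amounts: Unit PH2 7,331/20,772 × $2,517,500 = 888,493.77; Unit 2C 5,049/20,772 × $2,517,500 = 611,922.66; Unit 5B 4,163/20,772 × $2,517,500 = 504,542.29; Unit 3B 4,229/20,772 × $2,517,500 = 512,541.28.
Rounded to nearest $100: Unit PH2 $888,500; Unit 2C $611,900; Unit 5B $504,500; Unit 3B $512,500. Sum = $2,517,400.
Difference $2,517,500 − $2,517,400 = +$100 applied to largest allocation (Unit PH2): Unit PH2 becomes $888,600.

Unit PH2: $888,600 · Unit 2C: $611,900 · Unit 5B: $504,500 · Unit 3B: $512,500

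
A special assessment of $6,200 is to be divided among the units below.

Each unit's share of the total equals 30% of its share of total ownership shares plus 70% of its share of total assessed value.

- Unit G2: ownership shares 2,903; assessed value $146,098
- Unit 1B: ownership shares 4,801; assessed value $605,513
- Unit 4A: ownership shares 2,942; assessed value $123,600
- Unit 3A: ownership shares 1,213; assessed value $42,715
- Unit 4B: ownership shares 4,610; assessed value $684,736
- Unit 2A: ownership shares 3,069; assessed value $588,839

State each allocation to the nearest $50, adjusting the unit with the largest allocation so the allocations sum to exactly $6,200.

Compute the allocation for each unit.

Unit G2: $550; Unit 1B: $1,650; Unit 4A: $500; Unit 3A: $200; Unit 4B: $1,850; Unit 2A: $1,450

Ownership shares total 19,538; assessed value total 2,191,501.
Composite weights (30% ownership shares + 70% assessed value): Unit G2 0.0912; Unit 1B 0.2671; Unit 4A 0.0847; Unit 3A 0.0323; Unit 4B 0.2895; Unit 2A 0.2352.
Pro-rata amounts: Unit G2 565.69; Unit 1B 1,656.20; Unit 4A 524.85; Unit 3A 200.07; Unit 4B 1,794.90; Unit 2A 1,458.29.
Rounded to nearest $50: Unit G2 $550; Unit 1B $1,650; Unit 4A $500; Unit 3A $200; Unit 4B $1,800; Unit 2A $1,450. Sum = $6,150.
Difference $6,200 − $6,150 = +$50 applied to largest allocation (Unit 4B): Unit 4B becomes $1,850.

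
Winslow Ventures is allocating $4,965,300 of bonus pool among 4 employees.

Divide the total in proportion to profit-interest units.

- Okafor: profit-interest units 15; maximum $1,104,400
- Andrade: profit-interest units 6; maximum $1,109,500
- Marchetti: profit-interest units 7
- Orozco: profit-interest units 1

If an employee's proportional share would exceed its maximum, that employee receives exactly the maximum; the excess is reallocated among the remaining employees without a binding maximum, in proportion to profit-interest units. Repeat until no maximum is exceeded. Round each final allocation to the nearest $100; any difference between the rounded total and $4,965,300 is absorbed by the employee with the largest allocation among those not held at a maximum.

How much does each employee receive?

Sum of profit-interest units: 29.
Unconstrained shares: Okafor 2,568,258.62; Andrade 1,027,303.45; Marchetti 1,198,520.69; Orozco 171,217.24.
Cap binds for Okafor ($1,104,400); balance $3,860,900 reallocated over remaining profit-interest units 14.
Cap binds for Andrade ($1,109,500); balance $2,751,400 reallocated over remaining profit-interest units 8.
Shares after redistribution: Marchetti 2,407,475.00 → $2,407,500; Orozco 343,925.00 → $343,900.

Okafor: $1,104,400 · Andrade: $1,109,500 · Marchetti: $2,407,500 · Orozco: $343,900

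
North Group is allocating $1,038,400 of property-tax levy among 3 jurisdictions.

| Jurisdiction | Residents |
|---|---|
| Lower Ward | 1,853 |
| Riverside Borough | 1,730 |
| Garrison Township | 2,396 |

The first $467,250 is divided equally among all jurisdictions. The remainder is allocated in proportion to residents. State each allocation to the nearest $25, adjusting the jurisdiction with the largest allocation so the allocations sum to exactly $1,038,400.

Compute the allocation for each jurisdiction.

Lower Ward: $332,750; Riverside Borough: $321,000; Garrison Township: $384,650

First tranche $467,250 split equally: $155,750 each.
Remainder $571,150 by residents (total 5,979): Lower Ward 177,009.69 → $177,000; Riverside Borough 165,259.99 → $165,250; Garrison Township 228,880.31 → $228,875.
Rounding difference +$25 on remainder applied to Garrison Township.
Totals: Lower Ward $155,750 + $177,000 = $332,750; Riverside Borough $155,750 + $165,250 = $321,000; Garrison Township $155,750 + $228,900 = $384,650.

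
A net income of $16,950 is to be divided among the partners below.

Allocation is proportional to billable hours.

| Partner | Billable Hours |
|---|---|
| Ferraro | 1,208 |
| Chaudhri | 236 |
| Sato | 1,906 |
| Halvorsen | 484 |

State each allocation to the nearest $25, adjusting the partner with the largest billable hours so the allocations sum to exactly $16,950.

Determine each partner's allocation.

Ferraro: $5,350; Chaudhri: $1,050; Sato: $8,400; Halvorsen: $2,150

Sum of billable hours: 1,208 + 236 + 1,906 + 484 = 3,834.
Unrounded shares: Ferraro 5,340.53; Chaudhri 1,043.35; Sato 8,426.37; Halvorsen 2,139.75.
After rounding ($25): Ferraro $5,350; Chaudhri $1,050; Sato $8,425; Halvorsen $2,150. Sum = $16,975.
Difference $16,950 − $16,975 = −$25 applied to largest billable hours (Sato): Sato becomes $8,400.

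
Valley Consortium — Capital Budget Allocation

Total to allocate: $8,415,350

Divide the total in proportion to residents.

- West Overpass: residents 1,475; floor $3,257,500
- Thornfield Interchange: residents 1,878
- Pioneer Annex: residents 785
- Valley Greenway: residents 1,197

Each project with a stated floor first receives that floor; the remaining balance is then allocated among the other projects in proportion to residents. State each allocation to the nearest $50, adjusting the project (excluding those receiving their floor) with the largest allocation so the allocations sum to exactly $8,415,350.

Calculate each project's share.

West Overpass: $3,257,500 · Thornfield Interchange: $2,509,450 · Pioneer Annex: $1,048,950 · Valley Greenway: $1,599,450

Fund the minimums — West Overpass $3,257,500. Residual $5,157,850.
Residual split over remaining residents 3,860: Thornfield Interchange 2,509,441.01 → $2,509,450; Pioneer Annex 1,048,941.00 → $1,048,950; Valley Greenway 1,599,467.99 → $1,599,450.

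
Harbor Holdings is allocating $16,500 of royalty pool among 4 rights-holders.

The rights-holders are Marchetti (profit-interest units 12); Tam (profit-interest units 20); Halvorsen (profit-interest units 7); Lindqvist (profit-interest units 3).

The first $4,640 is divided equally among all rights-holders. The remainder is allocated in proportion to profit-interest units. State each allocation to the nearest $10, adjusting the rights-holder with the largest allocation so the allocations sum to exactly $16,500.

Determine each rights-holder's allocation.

Marchetti: $4,550; Tam: $6,800; Halvorsen: $3,140; Lindqvist: $2,010

Equal tier: $4,640 ÷ 4 = $1,160 apiece.
Remainder $11,860 by profit-interest units (total 42): Marchetti 3,388.57 → $3,390; Tam 5,647.62 → $5,650; Halvorsen 1,976.67 → $1,980; Lindqvist 847.14 → $850.
Rounding difference −$10 on remainder applied to Tam.
Totals: Marchetti $1,160 + $3,390 = $4,550; Tam $1,160 + $5,640 = $6,800; Halvorsen $1,160 + $1,980 = $3,140; Lindqvist $1,160 + $850 = $2,010.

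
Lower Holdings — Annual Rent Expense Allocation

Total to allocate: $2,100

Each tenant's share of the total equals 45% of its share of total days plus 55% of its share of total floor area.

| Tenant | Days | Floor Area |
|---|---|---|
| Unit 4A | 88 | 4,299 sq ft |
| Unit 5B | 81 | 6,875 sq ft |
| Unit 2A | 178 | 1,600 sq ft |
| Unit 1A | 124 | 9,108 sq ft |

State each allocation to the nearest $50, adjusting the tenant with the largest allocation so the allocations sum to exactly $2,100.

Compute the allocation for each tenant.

Unit 4A: $400 | Unit 5B: $550 | Unit 2A: $450 | Unit 1A: $700

Totals — days 471, floor area 21,882.
Combined weights (45% days + 55% floor area): Unit 4A 0.1921; Unit 5B 0.2502; Unit 2A 0.2103; Unit 1A 0.3474.
Raw shares: Unit 4A 403.48; Unit 5B 525.40; Unit 2A 441.59; Unit 1A 729.54.
At nearest $50: Unit 4A $400; Unit 5B $550; Unit 2A $450; Unit 1A $750. Sum = $2,150.
Difference $2,100 − $2,150 = −$50 applied to largest allocation (Unit 1A): Unit 1A becomes $700.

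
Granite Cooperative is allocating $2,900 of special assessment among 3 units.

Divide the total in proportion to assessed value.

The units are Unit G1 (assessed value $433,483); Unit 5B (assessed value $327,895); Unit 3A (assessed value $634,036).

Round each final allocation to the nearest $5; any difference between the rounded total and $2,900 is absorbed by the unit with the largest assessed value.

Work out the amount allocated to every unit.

Assessed value total: 433,483 + 327,895 + 634,036 = 1,395,414.
Pro-rata amounts: Unit G1 900.88; Unit 5B 681.44; Unit 3A 1,317.68.
At nearest $5: Unit G1 $900; Unit 5B $680; Unit 3A $1,320. Sum = $2,900.
Rounded total matches; no reconciliation needed.

Unit G1: $900 | Unit 5B: $680 | Unit 3A: $1,320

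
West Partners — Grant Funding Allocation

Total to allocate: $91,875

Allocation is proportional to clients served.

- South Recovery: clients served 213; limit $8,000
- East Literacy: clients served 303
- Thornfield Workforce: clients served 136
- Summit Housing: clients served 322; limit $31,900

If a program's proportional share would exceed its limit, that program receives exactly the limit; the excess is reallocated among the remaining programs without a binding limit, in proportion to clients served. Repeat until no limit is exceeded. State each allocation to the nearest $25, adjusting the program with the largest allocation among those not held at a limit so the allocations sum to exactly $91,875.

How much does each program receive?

South Recovery: $8,000 | East Literacy: $35,875 | Thornfield Workforce: $16,100 | Summit Housing: $31,900

Sum of clients served: 974.
Unconstrained shares: South Recovery 20,091.76; East Literacy 28,581.24; Thornfield Workforce 12,828.54; Summit Housing 30,373.46.
Capped: South Recovery ($8,000); balance $83,875 reallocated over remaining clients served 761.
Capped: Summit Housing ($31,900); balance $51,975 reallocated over remaining clients served 439.
Shares after redistribution: East Literacy 35,873.41 → $35,875; Thornfield Workforce 16,101.59 → $16,100.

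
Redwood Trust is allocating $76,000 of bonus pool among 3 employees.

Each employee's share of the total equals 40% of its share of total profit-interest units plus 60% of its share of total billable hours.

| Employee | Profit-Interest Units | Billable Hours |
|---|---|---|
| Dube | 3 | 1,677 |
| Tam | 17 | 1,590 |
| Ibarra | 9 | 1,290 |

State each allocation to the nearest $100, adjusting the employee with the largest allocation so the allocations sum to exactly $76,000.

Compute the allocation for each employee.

Dube: $19,900 | Tam: $33,800 | Ibarra: $22,300

Profit-interest units total 29; billable hours total 4,557.
Blended shares (40% profit-interest units + 60% billable hours): Dube 0.2622; Tam 0.4438; Ibarra 0.2940.
Raw shares: Dube 19,925.87; Tam 33,731.16; Ibarra 22,342.98.
After rounding ($100): Dube $19,900; Tam $33,700; Ibarra $22,300. Sum = $75,900.
Difference $76,000 − $75,900 = +$100 applied to largest allocation (Tam): Tam becomes $33,800.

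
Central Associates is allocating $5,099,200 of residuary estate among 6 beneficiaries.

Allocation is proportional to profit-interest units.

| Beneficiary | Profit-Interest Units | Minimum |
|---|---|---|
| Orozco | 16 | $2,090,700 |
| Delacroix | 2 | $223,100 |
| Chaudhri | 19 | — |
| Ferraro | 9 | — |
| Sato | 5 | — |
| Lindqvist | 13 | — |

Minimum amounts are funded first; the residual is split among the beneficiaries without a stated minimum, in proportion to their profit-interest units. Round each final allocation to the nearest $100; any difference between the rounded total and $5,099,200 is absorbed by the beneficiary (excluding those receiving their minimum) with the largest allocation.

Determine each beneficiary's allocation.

Minimums first: Orozco $2,090,700; Delacroix $223,100. Residual $2,785,400.
Residual split over remaining profit-interest units 46: Chaudhri 1,150,491.30 → $1,150,500; Ferraro 544,969.57 → $545,000; Sato 302,760.87 → $302,800; Lindqvist 787,178.26 → $787,200.
Rounding difference −$100 applied to Chaudhri → $1,150,400.

Orozco: $2,090,700; Delacroix: $223,100; Chaudhri: $1,150,400; Ferraro: $545,000; Sato: $302,800; Lindqvist: $787,200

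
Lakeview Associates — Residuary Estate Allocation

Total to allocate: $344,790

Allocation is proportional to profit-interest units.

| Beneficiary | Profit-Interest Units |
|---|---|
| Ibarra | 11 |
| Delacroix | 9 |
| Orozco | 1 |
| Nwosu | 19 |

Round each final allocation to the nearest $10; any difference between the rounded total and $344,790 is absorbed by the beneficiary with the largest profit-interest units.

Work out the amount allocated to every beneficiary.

Ibarra: $94,820 | Delacroix: $77,580 | Orozco: $8,620 | Nwosu: $163,770

Sum of profit-interest units: 40.
Unrounded shares: Ibarra 11/40 × $344,790 = 94,817.25; Delacroix 9/40 × $344,790 = 77,577.75; Orozco 1/40 × $344,790 = 8,619.75; Nwosu 19/40 × $344,790 = 163,775.25.
At nearest $10: Ibarra $94,820; Delacroix $77,580; Orozco $8,620; Nwosu $163,780. Sum = $344,800.
Difference $344,790 − $344,800 = −$10 applied to largest profit-interest units (Nwosu): Nwosu becomes $163,770.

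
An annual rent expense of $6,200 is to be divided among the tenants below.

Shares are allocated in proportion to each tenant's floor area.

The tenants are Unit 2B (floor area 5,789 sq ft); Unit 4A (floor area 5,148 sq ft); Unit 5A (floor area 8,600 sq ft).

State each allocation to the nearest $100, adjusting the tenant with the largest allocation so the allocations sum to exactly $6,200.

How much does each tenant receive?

Sum of floor area: 19,537.
Raw shares: Unit 2B 5,789/19,537 × $6,200 = 1,837.12; Unit 4A 5,148/19,537 × $6,200 = 1,633.70; Unit 5A 8,600/19,537 × $6,200 = 2,729.18.
Rounded to nearest $100: Unit 2B $1,800; Unit 4A $1,600; Unit 5A $2,700. Sum = $6,100.
Difference $6,200 − $6,100 = +$100 applied to largest allocation (Unit 5A): Unit 5A becomes $2,800.

Unit 2B: $1,800 · Unit 4A: $1,600 · Unit 5A: $2,800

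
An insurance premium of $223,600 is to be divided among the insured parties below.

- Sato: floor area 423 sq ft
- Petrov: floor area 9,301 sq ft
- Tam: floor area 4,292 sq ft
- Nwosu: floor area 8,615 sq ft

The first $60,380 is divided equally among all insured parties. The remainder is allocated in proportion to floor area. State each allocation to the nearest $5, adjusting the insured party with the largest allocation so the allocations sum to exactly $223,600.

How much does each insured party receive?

First tranche $60,380 split equally: $15,095 each.
Remainder $163,220 by floor area (total 22,631): Sato 3,050.77 → $3,050; Petrov 67,080.96 → $67,080; Tam 30,954.90 → $30,955; Nwosu 62,133.37 → $62,135.
Totals: Sato $15,095 + $3,050 = $18,145; Petrov $15,095 + $67,080 = $82,175; Tam $15,095 + $30,955 = $46,050; Nwosu $15,095 + $62,135 = $77,230.

Sato: $18,145; Petrov: $82,175; Tam: $46,050; Nwosu: $77,230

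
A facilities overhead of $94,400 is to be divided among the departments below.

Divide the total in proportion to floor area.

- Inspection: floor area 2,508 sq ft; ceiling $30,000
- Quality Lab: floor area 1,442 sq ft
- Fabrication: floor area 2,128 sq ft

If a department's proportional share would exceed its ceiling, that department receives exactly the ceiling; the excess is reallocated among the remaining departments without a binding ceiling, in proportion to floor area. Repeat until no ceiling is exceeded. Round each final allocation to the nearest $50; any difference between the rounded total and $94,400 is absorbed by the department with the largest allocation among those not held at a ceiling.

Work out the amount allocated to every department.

Inspection: $30,000 · Quality Lab: $26,000 · Fabrication: $38,400

Sum of floor area: 6,078.
Proportional shares (ignoring caps): Inspection 38,952.81; Quality Lab 22,396.31; Fabrication 33,050.87.
Held at cap: Inspection ($30,000); remaining pool $64,400 reallocated over remaining floor area 3,570.
Remaining shares: Quality Lab 26,012.55 → $26,000; Fabrication 38,387.45 → $38,400.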